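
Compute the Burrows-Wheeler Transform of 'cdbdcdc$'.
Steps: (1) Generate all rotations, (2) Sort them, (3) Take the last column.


Rotations (sorted):
  0: $cdbdcdc -> last char: c
  1: bdcdc$cd -> last char: d
  2: c$cdbdcd -> last char: d
  3: cdbdcdc$ -> last char: $
  4: cdc$cdbd -> last char: d
  5: dbdcdc$c -> last char: c
  6: dc$cdbdc -> last char: c
  7: dcdc$cdb -> last char: b


BWT = cdd$dccb


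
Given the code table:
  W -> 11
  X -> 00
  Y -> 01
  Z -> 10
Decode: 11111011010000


Decoding:
11 -> W
11 -> W
10 -> Z
11 -> W
01 -> Y
00 -> X
00 -> X


Result: WWZWYXX


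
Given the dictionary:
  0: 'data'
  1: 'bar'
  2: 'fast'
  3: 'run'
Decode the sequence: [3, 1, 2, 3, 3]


Look up each index in the dictionary:
  3 -> 'run'
  1 -> 'bar'
  2 -> 'fast'
  3 -> 'run'
  3 -> 'run'

Decoded: "run bar fast run run"


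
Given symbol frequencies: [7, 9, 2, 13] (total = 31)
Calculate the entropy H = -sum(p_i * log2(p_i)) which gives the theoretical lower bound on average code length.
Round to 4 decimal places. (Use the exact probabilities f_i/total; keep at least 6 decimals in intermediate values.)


Per-symbol terms -p_i * log2(p_i) with p_i = f_i/31:
  p = 7/31 = 0.225806: log2(p) = -2.146841, -p*log2(p) = 0.484771
  p = 9/31 = 0.290323: log2(p) = -1.784271, -p*log2(p) = 0.518014
  p = 2/31 = 0.064516: log2(p) = -3.954196, -p*log2(p) = 0.255109
  p = 13/31 = 0.419355: log2(p) = -1.253757, -p*log2(p) = 0.525769
H = 0.484771 + 0.518014 + 0.255109 + 0.525769 = 1.783663

H = 1.7837 bits/symbol


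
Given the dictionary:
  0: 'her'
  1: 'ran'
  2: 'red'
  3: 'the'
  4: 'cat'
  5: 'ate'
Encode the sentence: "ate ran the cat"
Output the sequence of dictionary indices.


Look up each word in the dictionary:
  'ate' -> 5
  'ran' -> 1
  'the' -> 3
  'cat' -> 4

Encoded: [5, 1, 3, 4]


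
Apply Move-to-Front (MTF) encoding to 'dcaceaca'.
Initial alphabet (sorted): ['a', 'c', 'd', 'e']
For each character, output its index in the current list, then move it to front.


MTF encoding:
'd': index 2 in ['a', 'c', 'd', 'e'] -> ['d', 'a', 'c', 'e']
'c': index 2 in ['d', 'a', 'c', 'e'] -> ['c', 'd', 'a', 'e']
'a': index 2 in ['c', 'd', 'a', 'e'] -> ['a', 'c', 'd', 'e']
'c': index 1 in ['a', 'c', 'd', 'e'] -> ['c', 'a', 'd', 'e']
'e': index 3 in ['c', 'a', 'd', 'e'] -> ['e', 'c', 'a', 'd']
'a': index 2 in ['e', 'c', 'a', 'd'] -> ['a', 'e', 'c', 'd']
'c': index 2 in ['a', 'e', 'c', 'd'] -> ['c', 'a', 'e', 'd']
'a': index 1 in ['c', 'a', 'e', 'd'] -> ['a', 'c', 'e', 'd']


Output: [2, 2, 2, 1, 3, 2, 2, 1]


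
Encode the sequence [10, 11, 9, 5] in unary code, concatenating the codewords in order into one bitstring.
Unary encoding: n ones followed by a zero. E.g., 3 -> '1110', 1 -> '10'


Encode each number as n ones followed by a terminating 0:
  10 -> 11111111110 (11 bits)
  11 -> 111111111110 (12 bits)
  9 -> 1111111110 (10 bits)
  5 -> 111110 (6 bits)
Total length = 11 + 12 + 10 + 6 = 39 bits.

Unary([10, 11, 9, 5]) = 111111111101111111111101111111110111110 (39 bits)


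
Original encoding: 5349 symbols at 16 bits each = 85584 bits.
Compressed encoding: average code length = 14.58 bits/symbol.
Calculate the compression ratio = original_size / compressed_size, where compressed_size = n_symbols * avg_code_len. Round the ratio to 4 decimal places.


original_size = n_symbols * orig_bits = 5349 * 16 = 85584 bits
compressed_size = n_symbols * avg_code_len = 5349 * 14.58 = 77988.42 bits
ratio = original_size / compressed_size = 85584 / 77988.42 = 1.0974

Compression ratio = 1.0974


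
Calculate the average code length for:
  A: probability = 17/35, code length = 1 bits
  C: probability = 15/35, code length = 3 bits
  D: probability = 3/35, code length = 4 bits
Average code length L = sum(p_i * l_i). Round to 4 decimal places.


Weighted contributions p_i * l_i:
  A: (17/35) * 1 = 17/35
  C: (15/35) * 3 = 45/35
  D: (3/35) * 4 = 12/35
Sum = (17 + 45 + 12)/35 = 74/35

L = 74/35 = 2.1143 bits/symbol


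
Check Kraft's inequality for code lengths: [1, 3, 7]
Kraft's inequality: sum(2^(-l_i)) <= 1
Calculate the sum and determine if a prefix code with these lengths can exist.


Sum = 2^(-1) + 2^(-3) + 2^(-7)
    = 0.5 + 0.125 + 0.0078125
    = 81/128 = 0.6328125
Since 0.6328125 <= 1, Kraft's inequality IS satisfied.
A prefix code with these lengths CAN exist.

Kraft sum = 0.6328125. Satisfied.


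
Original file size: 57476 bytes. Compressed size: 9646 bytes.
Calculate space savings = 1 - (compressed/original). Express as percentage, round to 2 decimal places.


ratio = compressed/original = 9646/57476 = 0.167827
savings = 1 - ratio = 1 - 0.167827 = 0.832173
as a percentage: 0.832173 * 100 = 83.22%

Space savings = 1 - 9646/57476 = 83.22%


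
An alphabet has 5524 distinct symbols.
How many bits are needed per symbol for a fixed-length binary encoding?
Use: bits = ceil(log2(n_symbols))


log2(5524) = 12.4315
Bracket: 2^12 = 4096 < 5524 <= 2^13 = 8192
So ceil(log2(5524)) = 13

bits = ceil(log2(5524)) = ceil(12.4315) = 13 bits


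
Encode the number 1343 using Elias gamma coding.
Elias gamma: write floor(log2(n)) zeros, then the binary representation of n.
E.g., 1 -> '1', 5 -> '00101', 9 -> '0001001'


num_bits = floor(log2(1343)) + 1 = 11
leading_zeros = num_bits - 1 = 10
binary(1343) = 10100111111

Elias gamma(1343) = '0000000000' + '10100111111' = 000000000010100111111 (21 bits)


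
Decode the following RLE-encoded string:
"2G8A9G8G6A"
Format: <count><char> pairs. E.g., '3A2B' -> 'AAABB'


Expanding each <count><char> pair:
  2G -> 'GG'
  8A -> 'AAAAAAAA'
  9G -> 'GGGGGGGGG'
  8G -> 'GGGGGGGG'
  6A -> 'AAAAAA'

Decoded = GGAAAAAAAAGGGGGGGGGGGGGGGGGAAAAAA


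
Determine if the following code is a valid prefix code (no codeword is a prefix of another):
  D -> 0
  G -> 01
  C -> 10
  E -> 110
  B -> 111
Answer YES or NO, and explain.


Checking each pair (does one codeword prefix another?):
  D='0' vs G='01': prefix -- VIOLATION

NO -- this is NOT a valid prefix code. D (0) is a prefix of G (01).


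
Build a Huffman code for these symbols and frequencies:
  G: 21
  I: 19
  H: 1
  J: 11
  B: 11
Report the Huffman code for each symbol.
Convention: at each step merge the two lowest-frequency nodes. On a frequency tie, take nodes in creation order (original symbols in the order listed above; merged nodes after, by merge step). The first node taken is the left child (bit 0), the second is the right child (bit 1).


Huffman tree construction:
Step 1: Merge H(1) + J(11) = 12
Step 2: Merge B(11) + (H+J)(12) = 23
Step 3: Merge I(19) + G(21) = 40
Step 4: Merge (B+(H+J))(23) + (I+G)(40) = 63
Read each symbol's code off the tree from the root (left child = 0, right child = 1).

Codes:
  G: 11 (length 2)
  I: 10 (length 2)
  H: 010 (length 3)
  J: 011 (length 3)
  B: 00 (length 2)
Average code length: 138/63 = 2.1905 bits/symbol


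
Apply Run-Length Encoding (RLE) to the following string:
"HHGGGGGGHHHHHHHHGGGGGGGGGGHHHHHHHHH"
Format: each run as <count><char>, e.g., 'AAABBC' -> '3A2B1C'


Scanning runs left to right:
  i=0: run of 'H' x 2 -> '2H'
  i=2: run of 'G' x 6 -> '6G'
  i=8: run of 'H' x 8 -> '8H'
  i=16: run of 'G' x 10 -> '10G'
  i=26: run of 'H' x 9 -> '9H'

RLE = 2H6G8H10G9H


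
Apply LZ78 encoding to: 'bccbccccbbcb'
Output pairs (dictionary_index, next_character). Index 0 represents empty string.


LZ78 encoding steps:
Dictionary: {0: ''}
Step 1: w='' (idx 0), next='b' -> output (0, 'b'), add 'b' as idx 1
Step 2: w='' (idx 0), next='c' -> output (0, 'c'), add 'c' as idx 2
Step 3: w='c' (idx 2), next='b' -> output (2, 'b'), add 'cb' as idx 3
Step 4: w='c' (idx 2), next='c' -> output (2, 'c'), add 'cc' as idx 4
Step 5: w='cc' (idx 4), next='b' -> output (4, 'b'), add 'ccb' as idx 5
Step 6: w='b' (idx 1), next='c' -> output (1, 'c'), add 'bc' as idx 6
Step 7: w='b' (idx 1), end of input -> output (1, '')


Encoded: [(0, 'b'), (0, 'c'), (2, 'b'), (2, 'c'), (4, 'b'), (1, 'c'), (1, '')]


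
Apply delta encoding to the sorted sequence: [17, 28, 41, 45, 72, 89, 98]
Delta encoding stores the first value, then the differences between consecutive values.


First value: 17
Deltas:
  28 - 17 = 11
  41 - 28 = 13
  45 - 41 = 4
  72 - 45 = 27
  89 - 72 = 17
  98 - 89 = 9


Delta encoded: [17, 11, 13, 4, 27, 17, 9]


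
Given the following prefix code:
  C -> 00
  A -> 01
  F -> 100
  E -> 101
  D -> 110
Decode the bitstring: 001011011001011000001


Decoding step by step:
Bits 00 -> C
Bits 101 -> E
Bits 101 -> E
Bits 100 -> F
Bits 101 -> E
Bits 100 -> F
Bits 00 -> C
Bits 01 -> A


Decoded message: CEEFEFCA


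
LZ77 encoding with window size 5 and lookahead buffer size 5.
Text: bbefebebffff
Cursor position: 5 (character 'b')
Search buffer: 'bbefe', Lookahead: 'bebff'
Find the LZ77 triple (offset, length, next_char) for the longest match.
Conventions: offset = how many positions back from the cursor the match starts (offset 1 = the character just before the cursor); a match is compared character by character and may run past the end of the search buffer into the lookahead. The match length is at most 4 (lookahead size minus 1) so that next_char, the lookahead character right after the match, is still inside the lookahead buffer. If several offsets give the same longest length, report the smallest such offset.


Try each offset into the search buffer:
  offset=1 (pos 4, char 'e'): match length 0
  offset=2 (pos 3, char 'f'): match length 0
  offset=3 (pos 2, char 'e'): match length 0
  offset=4 (pos 1, char 'b'): match length 2
  offset=5 (pos 0, char 'b'): match length 1
Longest match has length 2 at offset 4.
next_char = character at position 5 + 2 = 7 -> 'b'

Best match: offset=4, length=2 (matching 'be' starting at position 1)
LZ77 triple: (4, 2, 'b')


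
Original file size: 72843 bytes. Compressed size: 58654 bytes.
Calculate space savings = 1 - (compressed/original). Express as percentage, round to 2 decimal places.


ratio = compressed/original = 58654/72843 = 0.805211
savings = 1 - ratio = 1 - 0.805211 = 0.194789
as a percentage: 0.194789 * 100 = 19.48%

Space savings = 1 - 58654/72843 = 19.48%


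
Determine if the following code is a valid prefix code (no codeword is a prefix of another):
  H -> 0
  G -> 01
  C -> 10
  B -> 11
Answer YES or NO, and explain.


Checking each pair (does one codeword prefix another?):
  H='0' vs G='01': prefix -- VIOLATION

NO -- this is NOT a valid prefix code. H (0) is a prefix of G (01).


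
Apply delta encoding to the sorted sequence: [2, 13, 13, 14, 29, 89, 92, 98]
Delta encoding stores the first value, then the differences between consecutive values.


First value: 2
Deltas:
  13 - 2 = 11
  13 - 13 = 0
  14 - 13 = 1
  29 - 14 = 15
  89 - 29 = 60
  92 - 89 = 3
  98 - 92 = 6


Delta encoded: [2, 11, 0, 1, 15, 60, 3, 6]


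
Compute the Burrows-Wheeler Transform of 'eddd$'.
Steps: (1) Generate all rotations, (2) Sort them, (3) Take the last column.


Rotations (sorted):
  0: $eddd -> last char: d
  1: d$edd -> last char: d
  2: dd$ed -> last char: d
  3: ddd$e -> last char: e
  4: eddd$ -> last char: $


BWT = ddde$


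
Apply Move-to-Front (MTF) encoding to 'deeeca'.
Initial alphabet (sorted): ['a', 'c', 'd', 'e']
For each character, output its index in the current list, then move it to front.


MTF encoding:
'd': index 2 in ['a', 'c', 'd', 'e'] -> ['d', 'a', 'c', 'e']
'e': index 3 in ['d', 'a', 'c', 'e'] -> ['e', 'd', 'a', 'c']
'e': index 0 in ['e', 'd', 'a', 'c'] -> ['e', 'd', 'a', 'c']
'e': index 0 in ['e', 'd', 'a', 'c'] -> ['e', 'd', 'a', 'c']
'c': index 3 in ['e', 'd', 'a', 'c'] -> ['c', 'e', 'd', 'a']
'a': index 3 in ['c', 'e', 'd', 'a'] -> ['a', 'c', 'e', 'd']


Output: [2, 3, 0, 0, 3, 3]


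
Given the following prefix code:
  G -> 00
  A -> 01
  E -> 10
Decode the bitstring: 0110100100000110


Decoding step by step:
Bits 01 -> A
Bits 10 -> E
Bits 10 -> E
Bits 01 -> A
Bits 00 -> G
Bits 00 -> G
Bits 01 -> A
Bits 10 -> E


Decoded message: AEEAGGAE


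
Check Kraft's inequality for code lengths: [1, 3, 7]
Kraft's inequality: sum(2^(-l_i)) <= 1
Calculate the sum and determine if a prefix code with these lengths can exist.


Sum = 2^(-1) + 2^(-3) + 2^(-7)
    = 0.5 + 0.125 + 0.0078125
    = 81/128 = 0.6328125
Since 0.6328125 <= 1, Kraft's inequality IS satisfied.
A prefix code with these lengths CAN exist.

Kraft sum = 0.6328125. Satisfied.


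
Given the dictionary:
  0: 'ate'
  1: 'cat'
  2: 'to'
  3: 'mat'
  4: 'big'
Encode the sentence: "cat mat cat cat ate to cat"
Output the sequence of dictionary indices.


Look up each word in the dictionary:
  'cat' -> 1
  'mat' -> 3
  'cat' -> 1
  'cat' -> 1
  'ate' -> 0
  'to' -> 2
  'cat' -> 1

Encoded: [1, 3, 1, 1, 0, 2, 1]


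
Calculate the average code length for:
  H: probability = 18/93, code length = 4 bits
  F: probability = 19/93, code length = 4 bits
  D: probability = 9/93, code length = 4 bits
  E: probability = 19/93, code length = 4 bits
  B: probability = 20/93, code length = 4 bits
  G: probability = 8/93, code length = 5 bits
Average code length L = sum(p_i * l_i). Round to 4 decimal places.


Weighted contributions p_i * l_i:
  H: (18/93) * 4 = 72/93
  F: (19/93) * 4 = 76/93
  D: (9/93) * 4 = 36/93
  E: (19/93) * 4 = 76/93
  B: (20/93) * 4 = 80/93
  G: (8/93) * 5 = 40/93
Sum = (72 + 76 + 36 + 76 + 80 + 40)/93 = 380/93

L = 380/93 = 4.0860 bits/symbol


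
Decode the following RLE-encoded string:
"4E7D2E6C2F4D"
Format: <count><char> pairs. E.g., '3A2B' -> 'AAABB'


Expanding each <count><char> pair:
  4E -> 'EEEE'
  7D -> 'DDDDDDD'
  2E -> 'EE'
  6C -> 'CCCCCC'
  2F -> 'FF'
  4D -> 'DDDD'

Decoded = EEEEDDDDDDDEECCCCCCFFDDDD


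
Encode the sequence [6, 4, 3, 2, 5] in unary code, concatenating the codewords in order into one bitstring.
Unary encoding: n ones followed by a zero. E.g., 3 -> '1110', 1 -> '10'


Encode each number as n ones followed by a terminating 0:
  6 -> 1111110 (7 bits)
  4 -> 11110 (5 bits)
  3 -> 1110 (4 bits)
  2 -> 110 (3 bits)
  5 -> 111110 (6 bits)
Total length = 7 + 5 + 4 + 3 + 6 = 25 bits.

Unary([6, 4, 3, 2, 5]) = 1111110111101110110111110 (25 bits)


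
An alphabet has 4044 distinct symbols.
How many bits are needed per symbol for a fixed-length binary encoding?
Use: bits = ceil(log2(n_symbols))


log2(4044) = 11.9816
Bracket: 2^11 = 2048 < 4044 <= 2^12 = 4096
So ceil(log2(4044)) = 12

bits = ceil(log2(4044)) = ceil(11.9816) = 12 bits


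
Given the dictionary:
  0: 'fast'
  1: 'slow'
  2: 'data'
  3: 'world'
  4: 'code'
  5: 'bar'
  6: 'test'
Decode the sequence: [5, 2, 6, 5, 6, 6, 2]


Look up each index in the dictionary:
  5 -> 'bar'
  2 -> 'data'
  6 -> 'test'
  5 -> 'bar'
  6 -> 'test'
  6 -> 'test'
  2 -> 'data'

Decoded: "bar data test bar test test data"


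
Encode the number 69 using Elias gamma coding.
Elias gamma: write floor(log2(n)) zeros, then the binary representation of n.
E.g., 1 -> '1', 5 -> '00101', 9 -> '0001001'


num_bits = floor(log2(69)) + 1 = 7
leading_zeros = num_bits - 1 = 6
binary(69) = 1000101

Elias gamma(69) = '000000' + '1000101' = 0000001000101 (13 bits)


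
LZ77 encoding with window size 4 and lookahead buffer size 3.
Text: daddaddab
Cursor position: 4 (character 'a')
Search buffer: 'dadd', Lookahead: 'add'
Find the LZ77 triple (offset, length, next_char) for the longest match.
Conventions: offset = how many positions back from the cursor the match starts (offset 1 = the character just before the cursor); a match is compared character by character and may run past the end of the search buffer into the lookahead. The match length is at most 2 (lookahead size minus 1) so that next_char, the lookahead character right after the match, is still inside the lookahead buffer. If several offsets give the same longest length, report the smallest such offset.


Try each offset into the search buffer:
  offset=1 (pos 3, char 'd'): match length 0
  offset=2 (pos 2, char 'd'): match length 0
  offset=3 (pos 1, char 'a'): match length 2
  offset=4 (pos 0, char 'd'): match length 0
Longest match has length 2 at offset 3.
next_char = character at position 4 + 2 = 6 -> 'd'

Best match: offset=3, length=2 (matching 'ad' starting at position 1)
LZ77 triple: (3, 2, 'd')


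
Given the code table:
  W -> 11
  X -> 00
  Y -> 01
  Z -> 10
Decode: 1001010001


Decoding:
10 -> Z
01 -> Y
01 -> Y
00 -> X
01 -> Y


Result: ZYYXY


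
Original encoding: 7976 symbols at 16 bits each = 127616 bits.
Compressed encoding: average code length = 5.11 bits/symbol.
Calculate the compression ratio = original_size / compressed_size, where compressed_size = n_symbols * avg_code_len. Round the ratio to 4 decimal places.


original_size = n_symbols * orig_bits = 7976 * 16 = 127616 bits
compressed_size = n_symbols * avg_code_len = 7976 * 5.11 = 40757.36 bits
ratio = original_size / compressed_size = 127616 / 40757.36 = 3.1311

Compression ratio = 3.1311


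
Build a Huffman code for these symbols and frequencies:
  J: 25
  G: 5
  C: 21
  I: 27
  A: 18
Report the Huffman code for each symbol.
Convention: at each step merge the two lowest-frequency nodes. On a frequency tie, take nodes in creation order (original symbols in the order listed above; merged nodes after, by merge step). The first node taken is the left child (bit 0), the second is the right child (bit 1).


Huffman tree construction:
Step 1: Merge G(5) + A(18) = 23
Step 2: Merge C(21) + (G+A)(23) = 44
Step 3: Merge J(25) + I(27) = 52
Step 4: Merge (C+(G+A))(44) + (J+I)(52) = 96
Read each symbol's code off the tree from the root (left child = 0, right child = 1).

Codes:
  J: 10 (length 2)
  G: 010 (length 3)
  C: 00 (length 2)
  I: 11 (length 2)
  A: 011 (length 3)
Average code length: 215/96 = 2.2396 bits/symbol


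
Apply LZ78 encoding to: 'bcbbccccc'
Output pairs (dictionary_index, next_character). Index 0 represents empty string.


LZ78 encoding steps:
Dictionary: {0: ''}
Step 1: w='' (idx 0), next='b' -> output (0, 'b'), add 'b' as idx 1
Step 2: w='' (idx 0), next='c' -> output (0, 'c'), add 'c' as idx 2
Step 3: w='b' (idx 1), next='b' -> output (1, 'b'), add 'bb' as idx 3
Step 4: w='c' (idx 2), next='c' -> output (2, 'c'), add 'cc' as idx 4
Step 5: w='cc' (idx 4), next='c' -> output (4, 'c'), add 'ccc' as idx 5


Encoded: [(0, 'b'), (0, 'c'), (1, 'b'), (2, 'c'), (4, 'c')]


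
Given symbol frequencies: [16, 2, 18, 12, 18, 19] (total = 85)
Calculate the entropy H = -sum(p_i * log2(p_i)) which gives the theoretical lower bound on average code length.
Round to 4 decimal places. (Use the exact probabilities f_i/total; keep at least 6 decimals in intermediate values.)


Per-symbol terms -p_i * log2(p_i) with p_i = f_i/85:
  p = 16/85 = 0.188235: log2(p) = -2.409391, -p*log2(p) = 0.453532
  p = 2/85 = 0.023529: log2(p) = -5.409391, -p*log2(p) = 0.127280
  p = 18/85 = 0.211765: log2(p) = -2.239466, -p*log2(p) = 0.474240
  p = 12/85 = 0.141176: log2(p) = -2.824428, -p*log2(p) = 0.398743
  p = 18/85 = 0.211765: log2(p) = -2.239466, -p*log2(p) = 0.474240
  p = 19/85 = 0.223529: log2(p) = -2.161463, -p*log2(p) = 0.483151
H = 0.453532 + 0.127280 + 0.474240 + 0.398743 + 0.474240 + 0.483151 = 2.411186

H = 2.4112 bits/symbol


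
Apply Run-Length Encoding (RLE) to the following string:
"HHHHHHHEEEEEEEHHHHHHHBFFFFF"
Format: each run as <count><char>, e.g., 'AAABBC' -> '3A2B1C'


Scanning runs left to right:
  i=0: run of 'H' x 7 -> '7H'
  i=7: run of 'E' x 7 -> '7E'
  i=14: run of 'H' x 7 -> '7H'
  i=21: run of 'B' x 1 -> '1B'
  i=22: run of 'F' x 5 -> '5F'

RLE = 7H7E7H1B5F


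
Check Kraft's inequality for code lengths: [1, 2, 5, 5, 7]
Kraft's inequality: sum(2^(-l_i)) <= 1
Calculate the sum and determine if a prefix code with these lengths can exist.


Sum = 2^(-1) + 2^(-2) + 2^(-5) + 2^(-5) + 2^(-7)
    = 0.5 + 0.25 + 0.03125 + 0.03125 + 0.0078125
    = 105/128 = 0.8203125
Since 0.8203125 <= 1, Kraft's inequality IS satisfied.
A prefix code with these lengths CAN exist.

Kraft sum = 0.8203125. Satisfied.


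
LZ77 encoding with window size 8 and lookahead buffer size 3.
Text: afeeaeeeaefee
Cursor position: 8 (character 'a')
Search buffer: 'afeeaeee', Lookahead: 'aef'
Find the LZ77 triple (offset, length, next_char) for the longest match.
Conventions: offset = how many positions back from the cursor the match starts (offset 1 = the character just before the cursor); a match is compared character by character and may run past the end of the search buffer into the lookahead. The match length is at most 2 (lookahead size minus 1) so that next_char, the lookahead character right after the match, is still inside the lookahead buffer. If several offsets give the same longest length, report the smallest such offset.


Try each offset into the search buffer:
  offset=1 (pos 7, char 'e'): match length 0
  offset=2 (pos 6, char 'e'): match length 0
  offset=3 (pos 5, char 'e'): match length 0
  offset=4 (pos 4, char 'a'): match length 2
  offset=5 (pos 3, char 'e'): match length 0
  offset=6 (pos 2, char 'e'): match length 0
  offset=7 (pos 1, char 'f'): match length 0
  offset=8 (pos 0, char 'a'): match length 1
Longest match has length 2 at offset 4.
next_char = character at position 8 + 2 = 10 -> 'f'

Best match: offset=4, length=2 (matching 'ae' starting at position 4)
LZ77 triple: (4, 2, 'f')


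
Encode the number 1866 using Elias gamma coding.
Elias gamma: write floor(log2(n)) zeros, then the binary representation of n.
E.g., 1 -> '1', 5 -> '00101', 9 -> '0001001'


num_bits = floor(log2(1866)) + 1 = 11
leading_zeros = num_bits - 1 = 10
binary(1866) = 11101001010

Elias gamma(1866) = '0000000000' + '11101001010' = 000000000011101001010 (21 bits)


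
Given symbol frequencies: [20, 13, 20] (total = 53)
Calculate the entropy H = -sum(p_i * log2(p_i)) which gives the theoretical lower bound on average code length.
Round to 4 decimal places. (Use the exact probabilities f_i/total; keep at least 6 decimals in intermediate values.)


Per-symbol terms -p_i * log2(p_i) with p_i = f_i/53:
  p = 20/53 = 0.377358: log2(p) = -1.405992, -p*log2(p) = 0.530563
  p = 13/53 = 0.245283: log2(p) = -2.027481, -p*log2(p) = 0.497307
  p = 20/53 = 0.377358: log2(p) = -1.405992, -p*log2(p) = 0.530563
H = 0.530563 + 0.497307 + 0.530563 = 1.558433

H = 1.5584 bits/symbol


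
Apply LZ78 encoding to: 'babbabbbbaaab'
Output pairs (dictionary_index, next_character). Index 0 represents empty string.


LZ78 encoding steps:
Dictionary: {0: ''}
Step 1: w='' (idx 0), next='b' -> output (0, 'b'), add 'b' as idx 1
Step 2: w='' (idx 0), next='a' -> output (0, 'a'), add 'a' as idx 2
Step 3: w='b' (idx 1), next='b' -> output (1, 'b'), add 'bb' as idx 3
Step 4: w='a' (idx 2), next='b' -> output (2, 'b'), add 'ab' as idx 4
Step 5: w='bb' (idx 3), next='b' -> output (3, 'b'), add 'bbb' as idx 5
Step 6: w='a' (idx 2), next='a' -> output (2, 'a'), add 'aa' as idx 6
Step 7: w='ab' (idx 4), end of input -> output (4, '')


Encoded: [(0, 'b'), (0, 'a'), (1, 'b'), (2, 'b'), (3, 'b'), (2, 'a'), (4, '')]


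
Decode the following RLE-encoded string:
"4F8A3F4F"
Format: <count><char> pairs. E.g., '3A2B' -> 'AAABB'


Expanding each <count><char> pair:
  4F -> 'FFFF'
  8A -> 'AAAAAAAA'
  3F -> 'FFF'
  4F -> 'FFFF'

Decoded = FFFFAAAAAAAAFFFFFFF


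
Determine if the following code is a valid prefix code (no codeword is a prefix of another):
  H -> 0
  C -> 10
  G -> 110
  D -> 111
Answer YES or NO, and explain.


Checking each pair (does one codeword prefix another?):
  H='0' vs C='10': no prefix
  H='0' vs G='110': no prefix
  H='0' vs D='111': no prefix
  C='10' vs H='0': no prefix
  C='10' vs G='110': no prefix
  C='10' vs D='111': no prefix
  G='110' vs H='0': no prefix
  G='110' vs C='10': no prefix
  G='110' vs D='111': no prefix
  D='111' vs H='0': no prefix
  D='111' vs C='10': no prefix
  D='111' vs G='110': no prefix
No violation found over all pairs.

YES -- this is a valid prefix code. No codeword is a prefix of any other codeword.


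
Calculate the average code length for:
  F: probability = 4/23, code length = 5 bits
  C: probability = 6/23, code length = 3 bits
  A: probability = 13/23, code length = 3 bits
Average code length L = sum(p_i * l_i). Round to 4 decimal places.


Weighted contributions p_i * l_i:
  F: (4/23) * 5 = 20/23
  C: (6/23) * 3 = 18/23
  A: (13/23) * 3 = 39/23
Sum = (20 + 18 + 39)/23 = 77/23

L = 77/23 = 3.3478 bits/symbol


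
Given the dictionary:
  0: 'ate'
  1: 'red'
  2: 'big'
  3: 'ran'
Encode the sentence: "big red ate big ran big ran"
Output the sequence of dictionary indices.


Look up each word in the dictionary:
  'big' -> 2
  'red' -> 1
  'ate' -> 0
  'big' -> 2
  'ran' -> 3
  'big' -> 2
  'ran' -> 3

Encoded: [2, 1, 0, 2, 3, 2, 3]


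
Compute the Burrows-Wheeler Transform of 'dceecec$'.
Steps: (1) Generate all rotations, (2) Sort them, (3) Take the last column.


Rotations (sorted):
  0: $dceecec -> last char: c
  1: c$dceece -> last char: e
  2: cec$dcee -> last char: e
  3: ceecec$d -> last char: d
  4: dceecec$ -> last char: $
  5: ec$dceec -> last char: c
  6: ecec$dce -> last char: e
  7: eecec$dc -> last char: c


BWT = ceed$cec


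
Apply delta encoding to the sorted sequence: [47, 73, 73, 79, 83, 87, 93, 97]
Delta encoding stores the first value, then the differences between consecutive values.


First value: 47
Deltas:
  73 - 47 = 26
  73 - 73 = 0
  79 - 73 = 6
  83 - 79 = 4
  87 - 83 = 4
  93 - 87 = 6
  97 - 93 = 4


Delta encoded: [47, 26, 0, 6, 4, 4, 6, 4]


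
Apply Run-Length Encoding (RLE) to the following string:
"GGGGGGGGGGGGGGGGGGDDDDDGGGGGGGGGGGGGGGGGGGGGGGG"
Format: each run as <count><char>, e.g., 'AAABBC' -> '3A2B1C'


Scanning runs left to right:
  i=0: run of 'G' x 18 -> '18G'
  i=18: run of 'D' x 5 -> '5D'
  i=23: run of 'G' x 24 -> '24G'

RLE = 18G5D24G


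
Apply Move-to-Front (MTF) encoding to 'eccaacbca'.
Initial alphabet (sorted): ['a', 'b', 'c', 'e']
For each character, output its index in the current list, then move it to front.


MTF encoding:
'e': index 3 in ['a', 'b', 'c', 'e'] -> ['e', 'a', 'b', 'c']
'c': index 3 in ['e', 'a', 'b', 'c'] -> ['c', 'e', 'a', 'b']
'c': index 0 in ['c', 'e', 'a', 'b'] -> ['c', 'e', 'a', 'b']
'a': index 2 in ['c', 'e', 'a', 'b'] -> ['a', 'c', 'e', 'b']
'a': index 0 in ['a', 'c', 'e', 'b'] -> ['a', 'c', 'e', 'b']
'c': index 1 in ['a', 'c', 'e', 'b'] -> ['c', 'a', 'e', 'b']
'b': index 3 in ['c', 'a', 'e', 'b'] -> ['b', 'c', 'a', 'e']
'c': index 1 in ['b', 'c', 'a', 'e'] -> ['c', 'b', 'a', 'e']
'a': index 2 in ['c', 'b', 'a', 'e'] -> ['a', 'c', 'b', 'e']


Output: [3, 3, 0, 2, 0, 1, 3, 1, 2]


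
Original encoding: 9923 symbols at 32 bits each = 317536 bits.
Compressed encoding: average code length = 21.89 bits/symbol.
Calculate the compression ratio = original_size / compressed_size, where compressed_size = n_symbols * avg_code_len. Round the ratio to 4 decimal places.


original_size = n_symbols * orig_bits = 9923 * 32 = 317536 bits
compressed_size = n_symbols * avg_code_len = 9923 * 21.89 = 217214.47 bits
ratio = original_size / compressed_size = 317536 / 217214.47 = 1.4619

Compression ratio = 1.4619


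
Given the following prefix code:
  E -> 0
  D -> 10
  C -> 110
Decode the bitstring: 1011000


Decoding step by step:
Bits 10 -> D
Bits 110 -> C
Bits 0 -> E
Bits 0 -> E


Decoded message: DCEE


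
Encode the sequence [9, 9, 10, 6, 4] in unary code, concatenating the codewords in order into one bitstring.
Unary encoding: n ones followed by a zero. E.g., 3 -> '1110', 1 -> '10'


Encode each number as n ones followed by a terminating 0:
  9 -> 1111111110 (10 bits)
  9 -> 1111111110 (10 bits)
  10 -> 11111111110 (11 bits)
  6 -> 1111110 (7 bits)
  4 -> 11110 (5 bits)
Total length = 10 + 10 + 11 + 7 + 5 = 43 bits.

Unary([9, 9, 10, 6, 4]) = 1111111110111111111011111111110111111011110 (43 bits)


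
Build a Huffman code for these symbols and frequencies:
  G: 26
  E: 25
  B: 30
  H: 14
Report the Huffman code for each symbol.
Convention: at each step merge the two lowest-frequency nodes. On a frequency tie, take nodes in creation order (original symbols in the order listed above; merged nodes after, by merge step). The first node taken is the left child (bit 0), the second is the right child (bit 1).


Huffman tree construction:
Step 1: Merge H(14) + E(25) = 39
Step 2: Merge G(26) + B(30) = 56
Step 3: Merge (H+E)(39) + (G+B)(56) = 95
Read each symbol's code off the tree from the root (left child = 0, right child = 1).

Codes:
  G: 10 (length 2)
  E: 01 (length 2)
  B: 11 (length 2)
  H: 00 (length 2)
Average code length: 190/95 = 2.0000 bits/symbol


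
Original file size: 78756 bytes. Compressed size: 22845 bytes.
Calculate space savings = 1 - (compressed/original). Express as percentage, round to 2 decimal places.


ratio = compressed/original = 22845/78756 = 0.290073
savings = 1 - ratio = 1 - 0.290073 = 0.709927
as a percentage: 0.709927 * 100 = 70.99%

Space savings = 1 - 22845/78756 = 70.99%


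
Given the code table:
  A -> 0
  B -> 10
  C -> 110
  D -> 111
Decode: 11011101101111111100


Decoding:
110 -> C
111 -> D
0 -> A
110 -> C
111 -> D
111 -> D
110 -> C
0 -> A


Result: CDACDDCA


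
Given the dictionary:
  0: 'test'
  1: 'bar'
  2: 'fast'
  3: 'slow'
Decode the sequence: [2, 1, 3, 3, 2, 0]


Look up each index in the dictionary:
  2 -> 'fast'
  1 -> 'bar'
  3 -> 'slow'
  3 -> 'slow'
  2 -> 'fast'
  0 -> 'test'

Decoded: "fast bar slow slow fast test"


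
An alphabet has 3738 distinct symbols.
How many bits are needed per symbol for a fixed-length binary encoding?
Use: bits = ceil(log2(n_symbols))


log2(3738) = 11.8681
Bracket: 2^11 = 2048 < 3738 <= 2^12 = 4096
So ceil(log2(3738)) = 12

bits = ceil(log2(3738)) = ceil(11.8681) = 12 bits


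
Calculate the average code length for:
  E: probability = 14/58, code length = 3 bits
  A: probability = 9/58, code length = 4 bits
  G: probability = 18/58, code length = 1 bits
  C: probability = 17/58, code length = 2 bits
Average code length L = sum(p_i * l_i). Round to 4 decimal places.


Weighted contributions p_i * l_i:
  E: (14/58) * 3 = 42/58
  A: (9/58) * 4 = 36/58
  G: (18/58) * 1 = 18/58
  C: (17/58) * 2 = 34/58
Sum = (42 + 36 + 18 + 34)/58 = 130/58

L = 130/58 = 2.2414 bits/symbol


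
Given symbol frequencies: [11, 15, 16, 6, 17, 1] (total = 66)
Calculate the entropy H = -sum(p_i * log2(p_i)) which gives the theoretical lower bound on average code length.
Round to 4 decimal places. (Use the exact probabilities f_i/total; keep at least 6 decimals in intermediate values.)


Per-symbol terms -p_i * log2(p_i) with p_i = f_i/66:
  p = 11/66 = 0.166667: log2(p) = -2.584963, -p*log2(p) = 0.430827
  p = 15/66 = 0.227273: log2(p) = -2.137504, -p*log2(p) = 0.485796
  p = 16/66 = 0.242424: log2(p) = -2.044394, -p*log2(p) = 0.495611
  p = 6/66 = 0.090909: log2(p) = -3.459432, -p*log2(p) = 0.314494
  p = 17/66 = 0.257576: log2(p) = -1.956931, -p*log2(p) = 0.504058
  p = 1/66 = 0.015152: log2(p) = -6.044394, -p*log2(p) = 0.091582
H = 0.430827 + 0.485796 + 0.495611 + 0.314494 + 0.504058 + 0.091582 = 2.322368

H = 2.3224 bits/symbol


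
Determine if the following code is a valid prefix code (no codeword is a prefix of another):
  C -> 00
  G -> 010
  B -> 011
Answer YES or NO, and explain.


Checking each pair (does one codeword prefix another?):
  C='00' vs G='010': no prefix
  C='00' vs B='011': no prefix
  G='010' vs C='00': no prefix
  G='010' vs B='011': no prefix
  B='011' vs C='00': no prefix
  B='011' vs G='010': no prefix
No violation found over all pairs.

YES -- this is a valid prefix code. No codeword is a prefix of any other codeword.


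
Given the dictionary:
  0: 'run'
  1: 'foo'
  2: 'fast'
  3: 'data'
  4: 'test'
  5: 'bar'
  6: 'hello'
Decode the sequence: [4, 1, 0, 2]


Look up each index in the dictionary:
  4 -> 'test'
  1 -> 'foo'
  0 -> 'run'
  2 -> 'fast'

Decoded: "test foo run fast"


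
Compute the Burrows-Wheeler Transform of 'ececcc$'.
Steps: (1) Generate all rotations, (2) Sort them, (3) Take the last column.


Rotations (sorted):
  0: $ececcc -> last char: c
  1: c$ececc -> last char: c
  2: cc$ecec -> last char: c
  3: ccc$ece -> last char: e
  4: ceccc$e -> last char: e
  5: eccc$ec -> last char: c
  6: ececcc$ -> last char: $


BWT = ccceec$


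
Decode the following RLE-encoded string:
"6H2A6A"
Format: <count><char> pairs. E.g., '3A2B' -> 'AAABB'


Expanding each <count><char> pair:
  6H -> 'HHHHHH'
  2A -> 'AA'
  6A -> 'AAAAAA'

Decoded = HHHHHHAAAAAAAA


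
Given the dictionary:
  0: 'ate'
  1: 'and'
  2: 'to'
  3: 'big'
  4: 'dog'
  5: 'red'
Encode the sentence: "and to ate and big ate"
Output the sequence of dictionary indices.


Look up each word in the dictionary:
  'and' -> 1
  'to' -> 2
  'ate' -> 0
  'and' -> 1
  'big' -> 3
  'ate' -> 0

Encoded: [1, 2, 0, 1, 3, 0]


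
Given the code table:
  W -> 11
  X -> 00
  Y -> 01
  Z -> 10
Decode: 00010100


Decoding:
00 -> X
01 -> Y
01 -> Y
00 -> X


Result: XYYX


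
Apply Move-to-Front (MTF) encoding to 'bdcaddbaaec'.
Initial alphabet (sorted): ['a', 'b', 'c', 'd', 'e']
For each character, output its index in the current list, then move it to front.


MTF encoding:
'b': index 1 in ['a', 'b', 'c', 'd', 'e'] -> ['b', 'a', 'c', 'd', 'e']
'd': index 3 in ['b', 'a', 'c', 'd', 'e'] -> ['d', 'b', 'a', 'c', 'e']
'c': index 3 in ['d', 'b', 'a', 'c', 'e'] -> ['c', 'd', 'b', 'a', 'e']
'a': index 3 in ['c', 'd', 'b', 'a', 'e'] -> ['a', 'c', 'd', 'b', 'e']
'd': index 2 in ['a', 'c', 'd', 'b', 'e'] -> ['d', 'a', 'c', 'b', 'e']
'd': index 0 in ['d', 'a', 'c', 'b', 'e'] -> ['d', 'a', 'c', 'b', 'e']
'b': index 3 in ['d', 'a', 'c', 'b', 'e'] -> ['b', 'd', 'a', 'c', 'e']
'a': index 2 in ['b', 'd', 'a', 'c', 'e'] -> ['a', 'b', 'd', 'c', 'e']
'a': index 0 in ['a', 'b', 'd', 'c', 'e'] -> ['a', 'b', 'd', 'c', 'e']
'e': index 4 in ['a', 'b', 'd', 'c', 'e'] -> ['e', 'a', 'b', 'd', 'c']
'c': index 4 in ['e', 'a', 'b', 'd', 'c'] -> ['c', 'e', 'a', 'b', 'd']


Output: [1, 3, 3, 3, 2, 0, 3, 2, 0, 4, 4]


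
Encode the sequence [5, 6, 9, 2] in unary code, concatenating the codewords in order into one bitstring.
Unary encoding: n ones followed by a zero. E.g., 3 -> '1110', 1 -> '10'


Encode each number as n ones followed by a terminating 0:
  5 -> 111110 (6 bits)
  6 -> 1111110 (7 bits)
  9 -> 1111111110 (10 bits)
  2 -> 110 (3 bits)
Total length = 6 + 7 + 10 + 3 = 26 bits.

Unary([5, 6, 9, 2]) = 11111011111101111111110110 (26 bits)


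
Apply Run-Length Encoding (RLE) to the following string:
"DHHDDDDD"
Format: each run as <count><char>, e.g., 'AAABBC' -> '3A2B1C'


Scanning runs left to right:
  i=0: run of 'D' x 1 -> '1D'
  i=1: run of 'H' x 2 -> '2H'
  i=3: run of 'D' x 5 -> '5D'

RLE = 1D2H5D


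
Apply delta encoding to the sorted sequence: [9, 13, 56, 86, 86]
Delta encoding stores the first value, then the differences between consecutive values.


First value: 9
Deltas:
  13 - 9 = 4
  56 - 13 = 43
  86 - 56 = 30
  86 - 86 = 0


Delta encoded: [9, 4, 43, 30, 0]


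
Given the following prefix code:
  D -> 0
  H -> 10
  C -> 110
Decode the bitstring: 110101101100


Decoding step by step:
Bits 110 -> C
Bits 10 -> H
Bits 110 -> C
Bits 110 -> C
Bits 0 -> D


Decoded message: CHCCD


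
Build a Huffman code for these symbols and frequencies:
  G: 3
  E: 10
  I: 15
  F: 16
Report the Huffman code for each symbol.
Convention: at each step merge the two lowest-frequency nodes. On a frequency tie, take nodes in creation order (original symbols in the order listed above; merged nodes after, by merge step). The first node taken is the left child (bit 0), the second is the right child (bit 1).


Huffman tree construction:
Step 1: Merge G(3) + E(10) = 13
Step 2: Merge (G+E)(13) + I(15) = 28
Step 3: Merge F(16) + ((G+E)+I)(28) = 44
Read each symbol's code off the tree from the root (left child = 0, right child = 1).

Codes:
  G: 100 (length 3)
  E: 101 (length 3)
  I: 11 (length 2)
  F: 0 (length 1)
Average code length: 85/44 = 1.9318 bits/symbol


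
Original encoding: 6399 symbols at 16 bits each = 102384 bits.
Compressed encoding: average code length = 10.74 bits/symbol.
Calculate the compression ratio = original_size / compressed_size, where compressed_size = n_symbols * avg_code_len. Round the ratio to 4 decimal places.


original_size = n_symbols * orig_bits = 6399 * 16 = 102384 bits
compressed_size = n_symbols * avg_code_len = 6399 * 10.74 = 68725.26 bits
ratio = original_size / compressed_size = 102384 / 68725.26 = 1.4898

Compression ratio = 1.4898


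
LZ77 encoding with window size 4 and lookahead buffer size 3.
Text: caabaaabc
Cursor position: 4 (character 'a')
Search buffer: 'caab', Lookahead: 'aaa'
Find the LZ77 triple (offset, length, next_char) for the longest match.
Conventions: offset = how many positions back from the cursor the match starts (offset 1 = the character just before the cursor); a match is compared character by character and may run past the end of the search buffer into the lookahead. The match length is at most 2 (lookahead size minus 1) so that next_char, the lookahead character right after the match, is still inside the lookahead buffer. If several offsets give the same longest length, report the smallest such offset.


Try each offset into the search buffer:
  offset=1 (pos 3, char 'b'): match length 0
  offset=2 (pos 2, char 'a'): match length 1
  offset=3 (pos 1, char 'a'): match length 2
  offset=4 (pos 0, char 'c'): match length 0
Longest match has length 2 at offset 3.
next_char = character at position 4 + 2 = 6 -> 'a'

Best match: offset=3, length=2 (matching 'aa' starting at position 1)
LZ77 triple: (3, 2, 'a')


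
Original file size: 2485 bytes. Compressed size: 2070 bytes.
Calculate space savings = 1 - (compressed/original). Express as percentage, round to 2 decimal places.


ratio = compressed/original = 2070/2485 = 0.832998
savings = 1 - ratio = 1 - 0.832998 = 0.167002
as a percentage: 0.167002 * 100 = 16.7%

Space savings = 1 - 2070/2485 = 16.7%


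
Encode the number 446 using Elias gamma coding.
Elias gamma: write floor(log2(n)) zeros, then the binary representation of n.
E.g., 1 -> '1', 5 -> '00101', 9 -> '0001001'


num_bits = floor(log2(446)) + 1 = 9
leading_zeros = num_bits - 1 = 8
binary(446) = 110111110

Elias gamma(446) = '00000000' + '110111110' = 00000000110111110 (17 bits)


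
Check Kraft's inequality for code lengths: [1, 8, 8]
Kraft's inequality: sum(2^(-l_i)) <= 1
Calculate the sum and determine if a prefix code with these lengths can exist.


Sum = 2^(-1) + 2^(-8) + 2^(-8)
    = 0.5 + 0.00390625 + 0.00390625
    = 130/256 = 0.5078125
Since 0.5078125 <= 1, Kraft's inequality IS satisfied.
A prefix code with these lengths CAN exist.

Kraft sum = 0.5078125. Satisfied.


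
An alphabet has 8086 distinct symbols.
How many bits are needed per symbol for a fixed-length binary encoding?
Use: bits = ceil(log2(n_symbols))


log2(8086) = 12.9812
Bracket: 2^12 = 4096 < 8086 <= 2^13 = 8192
So ceil(log2(8086)) = 13

bits = ceil(log2(8086)) = ceil(12.9812) = 13 bits


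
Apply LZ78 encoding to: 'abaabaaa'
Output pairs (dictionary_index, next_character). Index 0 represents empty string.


LZ78 encoding steps:
Dictionary: {0: ''}
Step 1: w='' (idx 0), next='a' -> output (0, 'a'), add 'a' as idx 1
Step 2: w='' (idx 0), next='b' -> output (0, 'b'), add 'b' as idx 2
Step 3: w='a' (idx 1), next='a' -> output (1, 'a'), add 'aa' as idx 3
Step 4: w='b' (idx 2), next='a' -> output (2, 'a'), add 'ba' as idx 4
Step 5: w='aa' (idx 3), end of input -> output (3, '')


Encoded: [(0, 'a'), (0, 'b'), (1, 'a'), (2, 'a'), (3, '')]


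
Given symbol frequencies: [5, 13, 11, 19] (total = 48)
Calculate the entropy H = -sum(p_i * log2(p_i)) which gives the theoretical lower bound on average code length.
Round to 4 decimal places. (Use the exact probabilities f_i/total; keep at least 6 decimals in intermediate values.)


Per-symbol terms -p_i * log2(p_i) with p_i = f_i/48:
  p = 5/48 = 0.104167: log2(p) = -3.263034, -p*log2(p) = 0.339899
  p = 13/48 = 0.270833: log2(p) = -1.884523, -p*log2(p) = 0.510392
  p = 11/48 = 0.229167: log2(p) = -2.125531, -p*log2(p) = 0.487101
  p = 19/48 = 0.395833: log2(p) = -1.337035, -p*log2(p) = 0.529243
H = 0.339899 + 0.510392 + 0.487101 + 0.529243 = 1.866635

H = 1.8666 bits/symbol
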